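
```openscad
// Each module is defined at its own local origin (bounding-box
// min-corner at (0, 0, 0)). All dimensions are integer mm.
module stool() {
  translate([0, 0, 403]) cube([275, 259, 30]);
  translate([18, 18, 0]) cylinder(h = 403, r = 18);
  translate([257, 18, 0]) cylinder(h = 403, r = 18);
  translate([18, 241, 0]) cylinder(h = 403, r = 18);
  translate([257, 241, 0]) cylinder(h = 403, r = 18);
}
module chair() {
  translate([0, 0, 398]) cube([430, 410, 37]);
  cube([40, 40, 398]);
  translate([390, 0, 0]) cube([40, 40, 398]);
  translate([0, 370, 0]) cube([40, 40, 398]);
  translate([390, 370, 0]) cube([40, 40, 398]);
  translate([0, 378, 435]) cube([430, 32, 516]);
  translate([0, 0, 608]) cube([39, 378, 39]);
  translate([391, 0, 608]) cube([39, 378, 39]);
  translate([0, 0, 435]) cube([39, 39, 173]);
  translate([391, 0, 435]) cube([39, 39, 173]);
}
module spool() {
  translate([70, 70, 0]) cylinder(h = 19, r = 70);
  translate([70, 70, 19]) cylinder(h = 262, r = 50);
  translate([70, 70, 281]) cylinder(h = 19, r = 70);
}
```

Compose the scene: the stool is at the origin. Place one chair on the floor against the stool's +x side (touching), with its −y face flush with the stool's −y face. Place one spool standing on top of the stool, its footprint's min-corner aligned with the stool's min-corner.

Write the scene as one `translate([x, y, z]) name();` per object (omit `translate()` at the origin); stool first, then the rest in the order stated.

stool();
translate([275, 0, 0]) chair();
translate([0, 0, 433]) spool();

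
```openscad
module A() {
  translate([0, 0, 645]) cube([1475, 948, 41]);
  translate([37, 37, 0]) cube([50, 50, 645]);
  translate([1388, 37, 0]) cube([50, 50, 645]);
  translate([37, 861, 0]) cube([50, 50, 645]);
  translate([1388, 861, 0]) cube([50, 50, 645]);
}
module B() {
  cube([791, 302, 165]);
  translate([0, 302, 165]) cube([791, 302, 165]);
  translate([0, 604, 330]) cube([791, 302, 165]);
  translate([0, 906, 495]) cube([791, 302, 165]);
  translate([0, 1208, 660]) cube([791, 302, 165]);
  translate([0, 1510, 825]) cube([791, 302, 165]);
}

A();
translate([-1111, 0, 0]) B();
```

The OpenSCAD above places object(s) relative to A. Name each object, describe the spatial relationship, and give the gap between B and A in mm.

A is a table. B is a staircase. The staircase is on the floor beside the table on its −x side. The gap between the staircase and the table is 320 mm.

The staircase's nearest face is 320 mm from the table's −x face.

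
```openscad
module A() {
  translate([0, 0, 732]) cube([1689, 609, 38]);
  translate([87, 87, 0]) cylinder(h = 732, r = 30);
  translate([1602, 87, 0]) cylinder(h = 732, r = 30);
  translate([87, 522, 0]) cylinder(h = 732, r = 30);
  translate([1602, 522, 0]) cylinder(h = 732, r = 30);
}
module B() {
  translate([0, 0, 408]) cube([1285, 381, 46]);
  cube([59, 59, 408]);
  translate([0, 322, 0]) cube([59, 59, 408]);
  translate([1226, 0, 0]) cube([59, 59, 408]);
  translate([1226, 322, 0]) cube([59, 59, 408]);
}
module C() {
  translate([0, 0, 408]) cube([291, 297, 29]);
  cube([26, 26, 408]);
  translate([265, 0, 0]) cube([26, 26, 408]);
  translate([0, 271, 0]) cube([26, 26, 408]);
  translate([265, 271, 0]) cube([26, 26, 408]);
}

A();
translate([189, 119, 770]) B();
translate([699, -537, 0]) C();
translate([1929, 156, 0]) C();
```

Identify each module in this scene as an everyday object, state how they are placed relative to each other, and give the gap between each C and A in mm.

A is a table. B is a bench. C is a stool. The bench is on top of the table. Two stools sit around the table at the −y, +x sides. The gap between each stool and the table is 240 mm.

Each stool's nearest face is 240 mm from the table's bounding box.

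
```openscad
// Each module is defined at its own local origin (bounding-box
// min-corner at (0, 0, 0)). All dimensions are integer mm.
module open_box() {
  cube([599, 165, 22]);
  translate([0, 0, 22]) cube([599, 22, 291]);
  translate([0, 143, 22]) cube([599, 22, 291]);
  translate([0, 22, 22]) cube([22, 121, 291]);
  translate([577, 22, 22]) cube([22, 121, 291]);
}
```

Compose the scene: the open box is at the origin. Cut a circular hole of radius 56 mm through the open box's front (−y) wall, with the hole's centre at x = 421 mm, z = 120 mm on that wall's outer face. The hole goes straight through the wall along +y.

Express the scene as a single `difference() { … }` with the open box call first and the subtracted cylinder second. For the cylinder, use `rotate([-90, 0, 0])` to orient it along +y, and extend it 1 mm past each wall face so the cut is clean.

difference() {
  open_box();
  translate([421, -1, 120]) rotate([-90, 0, 0]) cylinder(h = 24, r = 56);
}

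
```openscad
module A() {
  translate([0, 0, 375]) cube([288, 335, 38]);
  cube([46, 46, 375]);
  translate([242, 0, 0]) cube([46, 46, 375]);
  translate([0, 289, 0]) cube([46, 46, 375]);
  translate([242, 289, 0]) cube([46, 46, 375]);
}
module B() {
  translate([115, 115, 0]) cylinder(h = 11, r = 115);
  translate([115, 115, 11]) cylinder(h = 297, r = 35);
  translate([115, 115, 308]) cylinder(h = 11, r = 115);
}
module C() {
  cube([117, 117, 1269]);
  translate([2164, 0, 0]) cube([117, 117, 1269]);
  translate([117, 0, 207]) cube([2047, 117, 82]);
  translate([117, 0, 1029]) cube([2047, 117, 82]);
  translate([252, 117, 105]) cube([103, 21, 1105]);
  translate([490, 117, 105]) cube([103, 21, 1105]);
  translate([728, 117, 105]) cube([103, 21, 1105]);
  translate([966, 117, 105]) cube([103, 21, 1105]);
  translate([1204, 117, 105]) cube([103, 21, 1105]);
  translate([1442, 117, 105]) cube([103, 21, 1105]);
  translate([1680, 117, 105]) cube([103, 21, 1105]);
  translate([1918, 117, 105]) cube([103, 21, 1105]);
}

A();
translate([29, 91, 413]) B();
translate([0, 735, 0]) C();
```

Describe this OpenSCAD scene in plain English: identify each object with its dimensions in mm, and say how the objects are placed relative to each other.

A is a simple wooden stool: a rectangular seat 288 mm (x) by 335 mm (y), 38 mm thick, top face at z = 413 mm, on four square legs, each 46×46 mm in cross-section. The legs rest on z = 0, each flush with a corner of the seat.

B is a spool: two coaxial disc flanges of radius 115 mm and thickness 11 mm, joined by a core cylinder of radius 35 mm and height 297 mm. The lower flange rests on z = 0 and the three cylinders share a vertical axis.

C is a fence section. Two 117×117 mm posts, 1269 mm tall, stand on the floor with a clear span of 2047 mm between their inner faces. Two horizontal rails of 117×82 mm section span the gap between the posts with their undersides at z = 207 mm and z = 1029 mm, flush with the posts' −y face. 8 pickets, each 103 mm wide, 21 mm thick and 1105 mm tall, are fixed to the +y face of the rails with their bottoms at z = 105 mm, evenly spaced across the span with equal gaps (rounded down to the nearest mm) at the −x end and between each pair — any rounding remainder accumulates at the +x end.

The spool is on top of the stool. The fence section is on the floor beside the stool on its +y side.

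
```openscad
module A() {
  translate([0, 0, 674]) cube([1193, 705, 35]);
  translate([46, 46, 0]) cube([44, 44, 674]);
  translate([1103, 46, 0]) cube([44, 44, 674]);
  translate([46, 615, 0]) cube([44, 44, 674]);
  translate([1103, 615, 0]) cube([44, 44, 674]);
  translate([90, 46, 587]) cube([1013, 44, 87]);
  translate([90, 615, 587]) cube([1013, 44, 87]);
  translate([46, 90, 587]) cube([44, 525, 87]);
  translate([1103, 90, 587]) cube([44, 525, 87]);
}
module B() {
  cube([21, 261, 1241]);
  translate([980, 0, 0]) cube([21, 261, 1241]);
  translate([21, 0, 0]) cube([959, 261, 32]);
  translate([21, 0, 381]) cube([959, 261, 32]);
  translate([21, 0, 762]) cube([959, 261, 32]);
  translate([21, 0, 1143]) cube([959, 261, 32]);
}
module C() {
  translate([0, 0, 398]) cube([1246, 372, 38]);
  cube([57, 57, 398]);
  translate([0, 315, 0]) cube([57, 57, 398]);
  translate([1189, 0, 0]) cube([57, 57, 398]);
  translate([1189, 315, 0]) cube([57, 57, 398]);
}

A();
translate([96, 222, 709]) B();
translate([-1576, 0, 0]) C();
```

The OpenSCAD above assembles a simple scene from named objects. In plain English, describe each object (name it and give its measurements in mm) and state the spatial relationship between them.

A is a table with a 1193×705 mm rectangular top, 35 mm thick, top surface at z = 709 mm, supported by four 44×44 mm square legs, each inset 46 mm from the nearest pair of top edges, running from the floor. Four apron rails, 44 mm thick and 87 mm tall, run between adjacent legs with their top edges flush with the underside of the top and their outer faces flush with the legs' outer faces.

B is an open bookshelf. Two side panels, each 21 mm thick, 261 mm deep and 1241 mm tall, stand 1001 mm apart (outside-to-outside). Between them sit 4 shelves, each 32 mm thick and 261 mm deep, spanning the full gap between the sides. The bottom shelf rests on the floor (its underside at z = 0) and the clear gap between one shelf's top and the next shelf's underside is 349 mm.

C is a long wooden bench with a 1246 mm (x) × 372 mm (y) seat, 38 mm thick, its top surface 436 mm above the floor. Four 57 mm square legs at the seat corners, flush with the edges, run from z = 0 to the seat underside.

The bookshelf is on top of the table, centred. The bench is on the floor beside the table on its −x side.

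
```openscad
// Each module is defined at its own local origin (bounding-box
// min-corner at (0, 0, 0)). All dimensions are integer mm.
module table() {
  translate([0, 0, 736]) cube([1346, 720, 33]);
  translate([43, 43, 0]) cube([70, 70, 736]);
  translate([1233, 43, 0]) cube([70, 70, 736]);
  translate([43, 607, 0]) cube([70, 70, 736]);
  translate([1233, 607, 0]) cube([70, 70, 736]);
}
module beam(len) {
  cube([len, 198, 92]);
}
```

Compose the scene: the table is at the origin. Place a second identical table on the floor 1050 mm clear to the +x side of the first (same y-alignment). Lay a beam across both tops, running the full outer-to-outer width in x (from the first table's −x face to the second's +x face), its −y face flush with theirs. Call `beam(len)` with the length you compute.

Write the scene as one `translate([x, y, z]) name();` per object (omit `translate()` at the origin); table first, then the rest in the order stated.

table();
translate([2396, 0, 0]) table();
translate([0, 0, 769]) beam(3742);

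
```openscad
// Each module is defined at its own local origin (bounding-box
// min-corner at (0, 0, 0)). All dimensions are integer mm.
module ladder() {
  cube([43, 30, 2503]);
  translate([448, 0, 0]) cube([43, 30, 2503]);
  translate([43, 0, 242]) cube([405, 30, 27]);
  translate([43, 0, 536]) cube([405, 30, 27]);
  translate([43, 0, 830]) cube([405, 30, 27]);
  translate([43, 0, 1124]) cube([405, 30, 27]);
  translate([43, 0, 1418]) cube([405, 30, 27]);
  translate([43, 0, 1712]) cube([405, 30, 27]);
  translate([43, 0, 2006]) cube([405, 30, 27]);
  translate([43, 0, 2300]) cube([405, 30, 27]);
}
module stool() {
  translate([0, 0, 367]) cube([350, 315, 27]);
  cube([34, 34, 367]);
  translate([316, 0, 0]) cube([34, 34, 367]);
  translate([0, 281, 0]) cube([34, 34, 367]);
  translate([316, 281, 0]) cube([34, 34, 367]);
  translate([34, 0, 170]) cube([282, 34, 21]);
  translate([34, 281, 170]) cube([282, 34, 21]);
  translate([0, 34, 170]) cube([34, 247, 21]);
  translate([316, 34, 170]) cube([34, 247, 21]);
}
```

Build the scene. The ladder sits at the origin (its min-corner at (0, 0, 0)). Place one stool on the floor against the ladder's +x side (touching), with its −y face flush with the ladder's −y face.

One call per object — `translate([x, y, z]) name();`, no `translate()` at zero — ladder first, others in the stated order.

ladder();
translate([491, 0, 0]) stool();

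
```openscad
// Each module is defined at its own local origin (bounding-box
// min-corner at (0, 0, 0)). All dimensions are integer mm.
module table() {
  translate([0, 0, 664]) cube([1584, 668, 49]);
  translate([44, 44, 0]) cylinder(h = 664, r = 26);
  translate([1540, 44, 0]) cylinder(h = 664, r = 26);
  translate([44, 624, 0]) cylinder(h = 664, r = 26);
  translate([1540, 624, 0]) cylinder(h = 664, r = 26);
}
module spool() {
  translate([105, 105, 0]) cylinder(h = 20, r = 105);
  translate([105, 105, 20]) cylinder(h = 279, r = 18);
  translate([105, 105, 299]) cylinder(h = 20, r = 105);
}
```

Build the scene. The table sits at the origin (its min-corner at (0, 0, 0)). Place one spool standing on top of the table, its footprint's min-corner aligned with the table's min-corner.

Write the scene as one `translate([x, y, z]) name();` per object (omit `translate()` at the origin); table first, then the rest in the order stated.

table();
translate([0, 0, 713]) spool();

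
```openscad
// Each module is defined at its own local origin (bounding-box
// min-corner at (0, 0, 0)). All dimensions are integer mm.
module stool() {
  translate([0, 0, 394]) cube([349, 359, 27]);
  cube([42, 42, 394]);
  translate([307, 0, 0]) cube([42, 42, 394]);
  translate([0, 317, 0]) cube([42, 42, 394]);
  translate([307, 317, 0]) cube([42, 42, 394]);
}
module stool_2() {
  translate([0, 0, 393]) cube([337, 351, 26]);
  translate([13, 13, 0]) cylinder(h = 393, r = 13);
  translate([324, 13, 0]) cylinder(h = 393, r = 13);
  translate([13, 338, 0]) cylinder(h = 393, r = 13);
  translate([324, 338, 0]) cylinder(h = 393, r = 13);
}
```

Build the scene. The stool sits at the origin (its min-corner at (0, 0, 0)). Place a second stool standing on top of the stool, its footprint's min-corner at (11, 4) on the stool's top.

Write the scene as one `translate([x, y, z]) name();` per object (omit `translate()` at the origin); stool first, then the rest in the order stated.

stool();
translate([11, 4, 421]) stool_2();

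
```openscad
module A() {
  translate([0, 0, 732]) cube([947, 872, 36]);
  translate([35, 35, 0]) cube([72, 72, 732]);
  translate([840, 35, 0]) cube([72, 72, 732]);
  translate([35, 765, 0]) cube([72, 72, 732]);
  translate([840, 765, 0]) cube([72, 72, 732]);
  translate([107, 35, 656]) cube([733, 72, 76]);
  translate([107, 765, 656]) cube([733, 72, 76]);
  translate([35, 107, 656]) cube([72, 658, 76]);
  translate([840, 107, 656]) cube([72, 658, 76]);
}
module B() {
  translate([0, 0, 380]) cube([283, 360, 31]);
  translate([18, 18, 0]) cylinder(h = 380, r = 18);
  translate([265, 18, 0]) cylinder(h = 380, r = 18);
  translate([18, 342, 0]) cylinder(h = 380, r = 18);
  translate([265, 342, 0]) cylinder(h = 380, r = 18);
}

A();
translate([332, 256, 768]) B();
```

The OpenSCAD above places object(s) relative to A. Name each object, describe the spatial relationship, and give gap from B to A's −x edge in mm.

A is a table. B is a stool. The stool is on top of the table, centred. The gap from the stool to the table's −x edge is 332 mm.

The stool's min-x is at 332; the table's min-x is 0; gap = 332 mm.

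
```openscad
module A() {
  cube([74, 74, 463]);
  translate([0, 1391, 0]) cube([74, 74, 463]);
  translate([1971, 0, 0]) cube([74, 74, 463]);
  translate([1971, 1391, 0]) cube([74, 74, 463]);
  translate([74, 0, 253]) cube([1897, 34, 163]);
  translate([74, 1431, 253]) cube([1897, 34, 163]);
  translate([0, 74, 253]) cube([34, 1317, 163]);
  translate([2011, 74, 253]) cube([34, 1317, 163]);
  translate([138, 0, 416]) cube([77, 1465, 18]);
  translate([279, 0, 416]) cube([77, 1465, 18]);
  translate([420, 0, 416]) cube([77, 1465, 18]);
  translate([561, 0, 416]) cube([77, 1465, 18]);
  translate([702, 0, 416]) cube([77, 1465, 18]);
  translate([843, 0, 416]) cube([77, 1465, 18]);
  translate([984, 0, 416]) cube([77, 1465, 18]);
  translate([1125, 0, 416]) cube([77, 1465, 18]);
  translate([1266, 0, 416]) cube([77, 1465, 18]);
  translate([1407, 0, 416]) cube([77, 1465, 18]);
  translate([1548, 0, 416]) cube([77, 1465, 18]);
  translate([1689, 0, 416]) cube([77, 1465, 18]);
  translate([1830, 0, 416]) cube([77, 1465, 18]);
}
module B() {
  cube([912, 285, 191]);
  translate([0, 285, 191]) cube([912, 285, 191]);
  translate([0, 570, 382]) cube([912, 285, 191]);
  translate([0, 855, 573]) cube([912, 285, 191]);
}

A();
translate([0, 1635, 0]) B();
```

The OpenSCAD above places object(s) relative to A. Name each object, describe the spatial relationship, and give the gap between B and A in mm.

The staircase's nearest face is 170 mm from the bed frame's +y face.

A is a bed frame. B is a staircase. The staircase is on the floor beside the bed frame on its +y side. The gap between the staircase and the bed frame is 170 mm.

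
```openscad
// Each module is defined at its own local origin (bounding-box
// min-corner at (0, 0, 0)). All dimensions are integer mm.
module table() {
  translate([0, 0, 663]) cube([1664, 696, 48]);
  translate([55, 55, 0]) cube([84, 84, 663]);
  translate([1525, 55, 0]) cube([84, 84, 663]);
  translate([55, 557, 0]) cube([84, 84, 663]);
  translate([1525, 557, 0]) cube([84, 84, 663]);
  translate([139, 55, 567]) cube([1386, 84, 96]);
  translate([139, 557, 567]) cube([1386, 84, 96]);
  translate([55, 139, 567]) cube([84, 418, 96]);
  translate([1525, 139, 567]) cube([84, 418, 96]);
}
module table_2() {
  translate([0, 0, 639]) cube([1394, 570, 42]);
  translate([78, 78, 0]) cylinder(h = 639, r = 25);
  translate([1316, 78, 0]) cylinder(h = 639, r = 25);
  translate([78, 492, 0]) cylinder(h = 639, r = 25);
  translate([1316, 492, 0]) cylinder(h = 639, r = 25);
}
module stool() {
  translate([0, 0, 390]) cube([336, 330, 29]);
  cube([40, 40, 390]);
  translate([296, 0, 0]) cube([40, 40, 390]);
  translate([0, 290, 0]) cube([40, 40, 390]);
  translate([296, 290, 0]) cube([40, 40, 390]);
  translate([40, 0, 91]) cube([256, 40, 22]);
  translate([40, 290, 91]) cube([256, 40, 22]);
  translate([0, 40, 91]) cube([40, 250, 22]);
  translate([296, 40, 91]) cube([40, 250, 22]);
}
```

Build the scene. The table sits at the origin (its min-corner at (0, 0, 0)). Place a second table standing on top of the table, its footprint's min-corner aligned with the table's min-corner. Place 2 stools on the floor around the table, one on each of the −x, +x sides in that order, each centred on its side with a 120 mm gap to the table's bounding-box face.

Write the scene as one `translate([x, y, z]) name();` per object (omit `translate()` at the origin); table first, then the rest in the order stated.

table();
translate([0, 0, 711]) table_2();
translate([-456, 183, 0]) stool();
translate([1784, 183, 0]) stool();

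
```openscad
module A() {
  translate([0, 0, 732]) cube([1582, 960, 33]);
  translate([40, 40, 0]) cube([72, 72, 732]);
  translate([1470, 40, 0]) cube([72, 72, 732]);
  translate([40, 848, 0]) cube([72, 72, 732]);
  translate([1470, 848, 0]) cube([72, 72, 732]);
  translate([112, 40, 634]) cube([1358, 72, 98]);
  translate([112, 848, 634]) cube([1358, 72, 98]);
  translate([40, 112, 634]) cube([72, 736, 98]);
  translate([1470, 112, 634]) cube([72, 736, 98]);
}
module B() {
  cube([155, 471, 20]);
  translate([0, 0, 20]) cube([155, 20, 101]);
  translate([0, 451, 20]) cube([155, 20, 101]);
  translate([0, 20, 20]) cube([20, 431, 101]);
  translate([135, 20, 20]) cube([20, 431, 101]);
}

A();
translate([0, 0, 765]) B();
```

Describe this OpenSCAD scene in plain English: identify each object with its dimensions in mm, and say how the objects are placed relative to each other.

A is a table: top 1582 mm (x) × 960 mm (y), 33 mm thick, upper face at z = 765 mm, on four 72×72 mm square legs, each inset 40 mm from the nearest pair of top edges, running from z = 0 to the bottom of the top. Four apron rails, 72 mm thick and 98 mm tall, run between adjacent legs with their top edges flush with the underside of the top and their outer faces flush with the legs' outer faces.

B is an open storage box with external size 155×471×121 mm and wall thickness 20 mm (the base is also 20 mm thick). The base covers the whole footprint; the four walls stand on the base, with the y-facing walls full-width and the x-facing walls fitting between their inner faces.

The open box is on top of the table.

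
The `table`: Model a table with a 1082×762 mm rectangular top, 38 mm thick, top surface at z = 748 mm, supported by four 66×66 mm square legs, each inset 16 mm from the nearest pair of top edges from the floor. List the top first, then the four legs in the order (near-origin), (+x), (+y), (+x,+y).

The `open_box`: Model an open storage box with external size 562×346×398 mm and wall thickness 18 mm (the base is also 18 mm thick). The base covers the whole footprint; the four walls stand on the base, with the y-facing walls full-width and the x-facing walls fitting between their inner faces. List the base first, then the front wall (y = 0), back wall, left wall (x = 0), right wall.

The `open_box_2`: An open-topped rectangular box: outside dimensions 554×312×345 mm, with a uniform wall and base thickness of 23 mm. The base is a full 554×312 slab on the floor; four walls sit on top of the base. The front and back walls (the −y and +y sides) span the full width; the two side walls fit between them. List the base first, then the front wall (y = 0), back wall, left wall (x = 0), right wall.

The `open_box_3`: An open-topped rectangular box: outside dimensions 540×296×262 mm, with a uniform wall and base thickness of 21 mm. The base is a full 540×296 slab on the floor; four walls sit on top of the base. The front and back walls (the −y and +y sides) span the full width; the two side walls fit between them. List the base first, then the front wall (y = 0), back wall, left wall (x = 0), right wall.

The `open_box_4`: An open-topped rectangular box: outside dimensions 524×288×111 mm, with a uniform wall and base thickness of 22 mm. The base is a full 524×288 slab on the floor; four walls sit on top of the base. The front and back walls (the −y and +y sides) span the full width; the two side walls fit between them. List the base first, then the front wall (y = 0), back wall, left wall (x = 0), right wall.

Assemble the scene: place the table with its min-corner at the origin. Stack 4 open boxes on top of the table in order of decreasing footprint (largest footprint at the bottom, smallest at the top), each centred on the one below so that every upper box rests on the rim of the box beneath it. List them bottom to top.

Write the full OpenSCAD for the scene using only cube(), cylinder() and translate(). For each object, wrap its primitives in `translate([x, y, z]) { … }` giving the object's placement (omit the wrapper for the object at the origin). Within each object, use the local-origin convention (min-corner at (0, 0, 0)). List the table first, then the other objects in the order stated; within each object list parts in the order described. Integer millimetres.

translate([0, 0, 710]) cube([1082, 762, 38]);
translate([16, 16, 0]) cube([66, 66, 710]);
translate([1000, 16, 0]) cube([66, 66, 710]);
translate([16, 680, 0]) cube([66, 66, 710]);
translate([1000, 680, 0]) cube([66, 66, 710]);
translate([260, 208, 748]) {
  cube([562, 346, 18]);
  translate([0, 0, 18]) cube([562, 18, 380]);
  translate([0, 328, 18]) cube([562, 18, 380]);
  translate([0, 18, 18]) cube([18, 310, 380]);
  translate([544, 18, 18]) cube([18, 310, 380]);
}
translate([264, 225, 1146]) {
  cube([554, 312, 23]);
  translate([0, 0, 23]) cube([554, 23, 322]);
  translate([0, 289, 23]) cube([554, 23, 322]);
  translate([0, 23, 23]) cube([23, 266, 322]);
  translate([531, 23, 23]) cube([23, 266, 322]);
}
translate([271, 233, 1491]) {
  cube([540, 296, 21]);
  translate([0, 0, 21]) cube([540, 21, 241]);
  translate([0, 275, 21]) cube([540, 21, 241]);
  translate([0, 21, 21]) cube([21, 254, 241]);
  translate([519, 21, 21]) cube([21, 254, 241]);
}
translate([279, 237, 1753]) {
  cube([524, 288, 22]);
  translate([0, 0, 22]) cube([524, 22, 89]);
  translate([0, 266, 22]) cube([524, 22, 89]);
  translate([0, 22, 22]) cube([22, 244, 89]);
  translate([502, 22, 22]) cube([22, 244, 89]);
}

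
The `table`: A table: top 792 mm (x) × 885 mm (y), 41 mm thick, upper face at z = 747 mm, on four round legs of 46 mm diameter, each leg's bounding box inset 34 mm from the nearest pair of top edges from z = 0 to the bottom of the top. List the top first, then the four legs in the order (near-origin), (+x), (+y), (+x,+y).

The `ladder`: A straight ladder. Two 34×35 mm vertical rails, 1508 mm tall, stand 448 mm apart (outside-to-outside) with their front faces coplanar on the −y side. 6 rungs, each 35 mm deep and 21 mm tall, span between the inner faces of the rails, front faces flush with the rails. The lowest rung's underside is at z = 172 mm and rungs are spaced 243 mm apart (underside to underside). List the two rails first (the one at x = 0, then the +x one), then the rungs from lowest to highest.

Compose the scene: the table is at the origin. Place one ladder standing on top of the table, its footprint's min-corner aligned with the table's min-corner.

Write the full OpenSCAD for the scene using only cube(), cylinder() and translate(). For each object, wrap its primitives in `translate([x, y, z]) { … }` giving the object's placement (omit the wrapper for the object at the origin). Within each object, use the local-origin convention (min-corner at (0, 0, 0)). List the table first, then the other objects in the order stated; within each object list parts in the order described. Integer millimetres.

translate([0, 0, 706]) cube([792, 885, 41]);
translate([57, 57, 0]) cylinder(h = 706, r = 23);
translate([735, 57, 0]) cylinder(h = 706, r = 23);
translate([57, 828, 0]) cylinder(h = 706, r = 23);
translate([735, 828, 0]) cylinder(h = 706, r = 23);
translate([0, 0, 747]) {
  cube([34, 35, 1508]);
  translate([414, 0, 0]) cube([34, 35, 1508]);
  translate([34, 0, 172]) cube([380, 35, 21]);
  translate([34, 0, 415]) cube([380, 35, 21]);
  translate([34, 0, 658]) cube([380, 35, 21]);
  translate([34, 0, 901]) cube([380, 35, 21]);
  translate([34, 0, 1144]) cube([380, 35, 21]);
  translate([34, 0, 1387]) cube([380, 35, 21]);
}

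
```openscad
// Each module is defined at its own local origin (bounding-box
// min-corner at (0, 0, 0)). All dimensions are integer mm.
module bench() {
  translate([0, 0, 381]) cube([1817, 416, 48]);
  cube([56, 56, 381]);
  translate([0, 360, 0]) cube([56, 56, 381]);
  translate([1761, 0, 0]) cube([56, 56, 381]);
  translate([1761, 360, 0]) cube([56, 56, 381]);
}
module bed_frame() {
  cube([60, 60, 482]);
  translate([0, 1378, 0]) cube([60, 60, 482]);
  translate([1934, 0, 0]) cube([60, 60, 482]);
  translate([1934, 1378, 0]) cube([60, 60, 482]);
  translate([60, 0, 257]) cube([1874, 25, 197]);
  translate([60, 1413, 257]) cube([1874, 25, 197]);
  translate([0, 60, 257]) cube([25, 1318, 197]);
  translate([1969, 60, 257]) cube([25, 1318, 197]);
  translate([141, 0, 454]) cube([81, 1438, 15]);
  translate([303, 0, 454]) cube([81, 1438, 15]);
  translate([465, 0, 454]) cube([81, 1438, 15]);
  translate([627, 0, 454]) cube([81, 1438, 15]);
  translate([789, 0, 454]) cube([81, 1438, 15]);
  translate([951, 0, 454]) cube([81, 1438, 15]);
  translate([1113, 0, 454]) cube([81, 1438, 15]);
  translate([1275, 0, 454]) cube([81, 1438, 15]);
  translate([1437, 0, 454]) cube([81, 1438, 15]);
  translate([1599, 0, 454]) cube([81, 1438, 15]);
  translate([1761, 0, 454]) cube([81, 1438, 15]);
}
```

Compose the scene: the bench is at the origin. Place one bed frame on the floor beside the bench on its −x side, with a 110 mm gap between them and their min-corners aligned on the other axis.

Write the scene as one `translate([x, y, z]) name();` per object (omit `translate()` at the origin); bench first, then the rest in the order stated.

bench();
translate([-2104, 0, 0]) bed_frame();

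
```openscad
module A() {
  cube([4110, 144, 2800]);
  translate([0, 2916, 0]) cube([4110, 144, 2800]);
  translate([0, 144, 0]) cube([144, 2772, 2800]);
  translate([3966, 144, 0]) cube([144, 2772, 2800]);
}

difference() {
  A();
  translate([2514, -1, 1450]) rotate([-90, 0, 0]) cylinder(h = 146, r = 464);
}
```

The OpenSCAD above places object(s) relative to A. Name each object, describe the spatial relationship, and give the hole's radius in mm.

A is a house frame. The house frame has a circular hole through its front wall. The hole's radius is 464 mm.

The subtracted cylinder has r = 464 mm.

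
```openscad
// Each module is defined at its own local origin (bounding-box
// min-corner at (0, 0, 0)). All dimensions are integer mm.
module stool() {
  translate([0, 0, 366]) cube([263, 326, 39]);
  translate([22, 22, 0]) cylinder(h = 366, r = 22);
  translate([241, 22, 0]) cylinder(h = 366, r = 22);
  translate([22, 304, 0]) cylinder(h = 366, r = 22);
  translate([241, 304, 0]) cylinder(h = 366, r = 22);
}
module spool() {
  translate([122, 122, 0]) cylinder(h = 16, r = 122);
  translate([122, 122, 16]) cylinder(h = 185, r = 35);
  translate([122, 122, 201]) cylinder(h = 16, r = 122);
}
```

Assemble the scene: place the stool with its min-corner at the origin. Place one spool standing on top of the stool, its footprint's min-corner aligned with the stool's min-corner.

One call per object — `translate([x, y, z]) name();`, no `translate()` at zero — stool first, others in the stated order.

stool();
translate([0, 0, 405]) spool();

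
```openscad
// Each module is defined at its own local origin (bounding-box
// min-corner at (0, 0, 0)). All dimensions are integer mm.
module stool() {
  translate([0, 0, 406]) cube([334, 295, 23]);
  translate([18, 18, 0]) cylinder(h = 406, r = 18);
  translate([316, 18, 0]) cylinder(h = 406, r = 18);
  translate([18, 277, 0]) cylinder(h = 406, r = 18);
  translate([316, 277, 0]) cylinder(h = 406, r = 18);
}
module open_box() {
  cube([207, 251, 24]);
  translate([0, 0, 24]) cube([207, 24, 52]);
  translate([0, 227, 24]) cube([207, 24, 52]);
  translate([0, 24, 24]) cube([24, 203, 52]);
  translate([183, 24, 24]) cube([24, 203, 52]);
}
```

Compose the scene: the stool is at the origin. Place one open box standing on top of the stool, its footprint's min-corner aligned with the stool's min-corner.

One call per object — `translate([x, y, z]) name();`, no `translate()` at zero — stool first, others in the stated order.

stool();
translate([0, 0, 429]) open_box();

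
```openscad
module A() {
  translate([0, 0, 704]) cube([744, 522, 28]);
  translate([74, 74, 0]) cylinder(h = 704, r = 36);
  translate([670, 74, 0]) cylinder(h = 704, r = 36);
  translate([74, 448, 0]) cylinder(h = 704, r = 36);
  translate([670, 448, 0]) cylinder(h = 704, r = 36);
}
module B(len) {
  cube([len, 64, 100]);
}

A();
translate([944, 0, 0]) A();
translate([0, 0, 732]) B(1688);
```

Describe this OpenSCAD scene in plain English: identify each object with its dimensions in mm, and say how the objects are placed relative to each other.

A is a rectangular dining table. The top is 744×522×28 mm with its upper surface at z = 732 mm. It stands on four round legs of 72 mm diameter, each leg's bounding box inset 38 mm from the nearest pair of top edges, running from the floor to the underside of the top.

B is a rectangular beam 1688 mm long (x), 64 mm deep (y), 100 mm thick (z).

The beam spans the tops of two tables placed 200 mm apart, resting at z = 732 mm.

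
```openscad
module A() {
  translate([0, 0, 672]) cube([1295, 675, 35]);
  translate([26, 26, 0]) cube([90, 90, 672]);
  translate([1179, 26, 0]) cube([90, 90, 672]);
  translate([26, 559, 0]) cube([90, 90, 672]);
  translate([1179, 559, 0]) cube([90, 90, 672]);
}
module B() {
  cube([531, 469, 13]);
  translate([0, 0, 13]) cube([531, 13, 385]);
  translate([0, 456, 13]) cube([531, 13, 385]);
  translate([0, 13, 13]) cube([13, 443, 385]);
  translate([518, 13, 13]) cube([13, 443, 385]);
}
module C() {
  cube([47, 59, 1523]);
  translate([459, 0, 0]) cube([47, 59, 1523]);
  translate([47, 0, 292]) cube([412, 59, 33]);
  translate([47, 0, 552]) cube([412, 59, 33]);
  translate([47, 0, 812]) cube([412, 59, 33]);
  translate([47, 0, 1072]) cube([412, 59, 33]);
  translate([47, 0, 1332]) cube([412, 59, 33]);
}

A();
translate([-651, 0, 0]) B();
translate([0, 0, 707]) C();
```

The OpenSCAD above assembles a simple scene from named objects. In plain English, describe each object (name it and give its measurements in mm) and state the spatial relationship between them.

A is a table with a 1295×675 mm rectangular top, 35 mm thick, top surface at z = 707 mm, supported by four 90×90 mm square legs, each inset 26 mm from the nearest pair of top edges, running from the floor.

B is an open storage box with external size 531×469×398 mm and wall thickness 13 mm (the base is also 13 mm thick). The base covers the whole footprint; the four walls stand on the base, with the y-facing walls full-width and the x-facing walls fitting between their inner faces.

C is a wooden ladder with two side rails of 47×59 mm section and 1523 mm height, set 506 mm apart overall. Between them run 5 rectangular rungs (59 mm deep, 33 mm thick), front faces flush with the rails' −y face. The bottom of the first rung is 292 mm above the floor and each subsequent rung is 260 mm higher than the one below.

The open box is on the floor beside the table on its −x side. The ladder is on top of the table.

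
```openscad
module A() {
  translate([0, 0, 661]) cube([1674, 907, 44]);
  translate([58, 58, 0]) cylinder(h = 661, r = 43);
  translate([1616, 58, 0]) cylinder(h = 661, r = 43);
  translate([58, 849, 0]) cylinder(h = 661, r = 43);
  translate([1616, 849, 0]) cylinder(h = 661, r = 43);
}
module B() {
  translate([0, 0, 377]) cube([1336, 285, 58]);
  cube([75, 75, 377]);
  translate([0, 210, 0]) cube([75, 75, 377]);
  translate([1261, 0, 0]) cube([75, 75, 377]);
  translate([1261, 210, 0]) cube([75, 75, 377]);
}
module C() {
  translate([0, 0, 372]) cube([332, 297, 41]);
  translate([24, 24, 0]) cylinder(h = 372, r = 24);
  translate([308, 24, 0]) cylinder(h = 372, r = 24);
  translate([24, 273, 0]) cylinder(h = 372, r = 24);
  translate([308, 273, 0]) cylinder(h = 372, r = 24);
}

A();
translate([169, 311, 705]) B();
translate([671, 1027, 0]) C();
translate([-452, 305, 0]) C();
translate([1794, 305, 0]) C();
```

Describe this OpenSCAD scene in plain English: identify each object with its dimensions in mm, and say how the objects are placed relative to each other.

A is a table: top 1674 mm (x) × 907 mm (y), 44 mm thick, upper face at z = 705 mm, on four round legs of 86 mm diameter, each leg's bounding box inset 15 mm from the nearest pair of top edges, running from z = 0 to the bottom of the top.

B is a bench: a 1336×285 mm seat slab, 58 mm thick, top at z = 435 mm, on four 75×75 mm square legs flush with the seat corners and standing on z = 0.

C is a four-legged stool. The seat is 332×297 mm, 41 mm thick, top at z = 413 mm. It stands on four round legs, each 48 mm in diameter, from z = 0 to the seat underside, each leg's axis is inset half a diameter from the nearest pair of seat edges (so the leg's bounding box is flush with the corner).

The bench is on top of the table, centred. Three stools sit around the table at the +y, −x, +x sides.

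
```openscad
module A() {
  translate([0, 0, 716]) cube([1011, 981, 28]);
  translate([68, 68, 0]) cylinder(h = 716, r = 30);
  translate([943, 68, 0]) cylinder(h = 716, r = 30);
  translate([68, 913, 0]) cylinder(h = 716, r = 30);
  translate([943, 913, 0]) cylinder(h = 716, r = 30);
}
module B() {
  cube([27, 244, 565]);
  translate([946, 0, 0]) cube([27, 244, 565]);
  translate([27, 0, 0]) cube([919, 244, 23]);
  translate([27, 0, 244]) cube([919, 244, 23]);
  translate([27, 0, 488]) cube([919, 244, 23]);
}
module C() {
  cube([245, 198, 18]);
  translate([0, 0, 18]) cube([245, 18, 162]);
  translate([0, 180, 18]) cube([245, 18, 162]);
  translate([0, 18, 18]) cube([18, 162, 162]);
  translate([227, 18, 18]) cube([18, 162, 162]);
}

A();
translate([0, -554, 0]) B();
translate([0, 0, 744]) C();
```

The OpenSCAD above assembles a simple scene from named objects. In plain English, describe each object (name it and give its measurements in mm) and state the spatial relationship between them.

A is a table with a 1011×981 mm rectangular top, 28 mm thick, top surface at z = 744 mm, supported by four round legs of 60 mm diameter, each leg's bounding box inset 38 mm from the nearest pair of top edges, running from the floor.

B is an open bookshelf. Two side panels, each 27 mm thick, 244 mm deep and 565 mm tall, stand 973 mm apart (outside-to-outside). Between them sit 3 shelves, each 23 mm thick and 244 mm deep, spanning the full gap between the sides. The bottom shelf rests on the floor (its underside at z = 0) and the clear gap between one shelf's top and the next shelf's underside is 221 mm.

C is an open storage box with external size 245×198×180 mm and wall thickness 18 mm (the base is also 18 mm thick). The base covers the whole footprint; the four walls stand on the base, with the y-facing walls full-width and the x-facing walls fitting between their inner faces.

The bookshelf is on the floor beside the table on its −y side. The open box is on top of the table.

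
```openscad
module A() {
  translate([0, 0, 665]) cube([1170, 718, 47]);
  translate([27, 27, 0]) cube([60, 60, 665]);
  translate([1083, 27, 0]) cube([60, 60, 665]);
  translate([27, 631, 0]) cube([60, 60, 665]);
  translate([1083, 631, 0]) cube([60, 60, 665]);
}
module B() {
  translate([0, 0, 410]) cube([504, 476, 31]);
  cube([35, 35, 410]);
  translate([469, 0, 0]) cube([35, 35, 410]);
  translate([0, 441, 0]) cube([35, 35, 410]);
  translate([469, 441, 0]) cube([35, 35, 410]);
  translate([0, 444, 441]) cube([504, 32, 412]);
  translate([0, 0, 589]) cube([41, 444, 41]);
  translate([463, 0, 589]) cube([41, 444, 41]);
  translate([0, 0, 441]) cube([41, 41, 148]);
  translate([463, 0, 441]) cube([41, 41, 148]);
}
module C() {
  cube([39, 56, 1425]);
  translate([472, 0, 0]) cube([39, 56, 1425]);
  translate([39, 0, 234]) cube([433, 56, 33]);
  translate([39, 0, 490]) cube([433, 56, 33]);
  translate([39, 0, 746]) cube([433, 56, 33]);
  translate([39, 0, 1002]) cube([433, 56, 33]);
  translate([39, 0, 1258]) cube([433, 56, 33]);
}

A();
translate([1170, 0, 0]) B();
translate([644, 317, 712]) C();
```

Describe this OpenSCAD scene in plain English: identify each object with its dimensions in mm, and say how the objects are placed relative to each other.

A is a table with a 1170×718 mm rectangular top, 47 mm thick, top surface at z = 712 mm, supported by four 60×60 mm square legs, each inset 27 mm from the nearest pair of top edges, running from the floor.

B is a chair. The seat is a 504×476×31 mm slab with its top at z = 441 mm, on four 35×35 mm corner legs (flush with the seat edges, standing on z = 0). A flat backrest 32 mm thick, 412 mm tall, spans the full seat width and rises from the seat top along its +y edge, rear face flush with the rear of the seat. Two armrests of 41×41 mm section run along each side from the seat's front edge to the front of the backrest, top faces 189 mm above the seat top and outer faces flush with the seat's x-edges; a 41×41 mm post under the front of each armrest stands on the seat at the front corner.

C is a wooden ladder with two side rails of 39×56 mm section and 1425 mm height, set 511 mm apart overall. Between them run 5 rectangular rungs (56 mm deep, 33 mm thick), front faces flush with the rails' −y face. The bottom of the first rung is 234 mm above the floor and each subsequent rung is 256 mm higher than the one below.

The chair is against the table's +x side, with their −y faces flush. The ladder is on top of the table.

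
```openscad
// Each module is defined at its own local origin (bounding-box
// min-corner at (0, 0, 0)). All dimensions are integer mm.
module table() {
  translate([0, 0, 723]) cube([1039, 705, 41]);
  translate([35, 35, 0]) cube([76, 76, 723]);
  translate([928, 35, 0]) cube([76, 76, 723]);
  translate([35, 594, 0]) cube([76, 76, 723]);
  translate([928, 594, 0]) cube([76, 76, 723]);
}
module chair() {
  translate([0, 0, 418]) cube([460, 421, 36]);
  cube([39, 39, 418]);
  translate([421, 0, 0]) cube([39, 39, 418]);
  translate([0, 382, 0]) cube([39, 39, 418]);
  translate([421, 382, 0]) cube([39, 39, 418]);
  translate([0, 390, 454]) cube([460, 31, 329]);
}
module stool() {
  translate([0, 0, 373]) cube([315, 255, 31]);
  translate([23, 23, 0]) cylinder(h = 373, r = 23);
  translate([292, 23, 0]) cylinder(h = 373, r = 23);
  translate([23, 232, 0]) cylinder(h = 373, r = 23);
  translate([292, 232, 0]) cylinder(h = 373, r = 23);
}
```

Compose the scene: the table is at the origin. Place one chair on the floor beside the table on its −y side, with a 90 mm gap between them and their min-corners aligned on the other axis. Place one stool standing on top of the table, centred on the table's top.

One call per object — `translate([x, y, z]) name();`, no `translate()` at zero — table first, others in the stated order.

table();
translate([0, -511, 0]) chair();
translate([362, 225, 764]) stool();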